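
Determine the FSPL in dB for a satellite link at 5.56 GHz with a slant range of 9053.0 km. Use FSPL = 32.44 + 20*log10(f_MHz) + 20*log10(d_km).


f = 5.56 GHz = 5560.0000 MHz
d = 9053.0 km
FSPL = 32.44 + 20*log10(5560.0000) + 20*log10(9053.0)
FSPL = 32.44 + 74.9015 + 79.1359
FSPL = 186.4773 dB

186.4773 dB


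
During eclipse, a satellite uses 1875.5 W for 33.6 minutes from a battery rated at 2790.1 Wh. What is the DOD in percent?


E_used = P * t / 60 = 1875.5 * 33.6 / 60 = 1050.2800 Wh
DOD = E_used / E_total * 100 = 1050.2800 / 2790.1 * 100
DOD = 37.6431 %

37.6431 %


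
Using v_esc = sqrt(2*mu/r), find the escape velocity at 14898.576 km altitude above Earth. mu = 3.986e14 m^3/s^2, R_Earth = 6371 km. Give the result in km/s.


r = 6371.0 + 14898.576 = 21269.5760 km = 2.1269576e+07 m
v_esc = sqrt(2*mu/r) = sqrt(2*3.986e14 / 2.1269576e+07)
v_esc = 6122.1537 m/s = 6.1222 km/s

6.1222 km/s


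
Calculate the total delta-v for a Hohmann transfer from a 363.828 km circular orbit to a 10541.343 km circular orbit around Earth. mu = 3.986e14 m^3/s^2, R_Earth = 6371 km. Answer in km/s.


r1 = 6734.8280 km = 6.734828e+06 m
r2 = 16912.3430 km = 1.6912343e+07 m
dv1 = sqrt(mu/r1)*(sqrt(2*r2/(r1+r2)) - 1) = 1507.7792 m/s
dv2 = sqrt(mu/r2)*(1 - sqrt(2*r1/(r1+r2))) = 1190.7492 m/s
total dv = |dv1| + |dv2| = 1507.7792 + 1190.7492 = 2698.5283 m/s = 2.6985 km/s

2.6985 km/s


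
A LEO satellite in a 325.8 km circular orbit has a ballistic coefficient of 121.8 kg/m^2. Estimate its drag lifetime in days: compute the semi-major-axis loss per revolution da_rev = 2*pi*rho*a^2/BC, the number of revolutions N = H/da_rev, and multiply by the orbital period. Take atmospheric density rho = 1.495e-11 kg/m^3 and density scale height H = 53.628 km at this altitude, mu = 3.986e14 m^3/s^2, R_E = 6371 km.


a = R_E + alt = 6696.8000 km = 6.6968e+06 m
da_rev = 2*pi*rho*a^2/BC = 2*pi*1.495e-11*(6.6968e+06)^2/121.8 = 34.586645 m per revolution
N = H/da_rev = 53628.0000 m / 34.586645 m = 1550.5407 revolutions
P = 2*pi*sqrt(a^3/mu) = 5453.9633 s
lifetime = N*P = 1550.5407 * 5453.9633 = 8.4565921e+06 s = 97.8772 days

97.8772 days


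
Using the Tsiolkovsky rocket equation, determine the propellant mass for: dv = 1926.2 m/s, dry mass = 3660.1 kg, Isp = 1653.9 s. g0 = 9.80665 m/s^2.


ve = Isp * g0 = 1653.9 * 9.80665 = 16219.218435 m/s
mass ratio = exp(dv/ve) = exp(1926.2/16219.218435) = 1.12610001
m_prop = m_dry * (mr - 1) = 3660.1 * (1.12610001 - 1)
m_prop = 461.5387 kg

461.5387 kg


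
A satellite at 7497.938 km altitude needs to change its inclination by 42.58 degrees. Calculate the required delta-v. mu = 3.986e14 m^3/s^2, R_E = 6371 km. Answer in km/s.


r = 13868.9380 km = 1.3868938e+07 m
V = sqrt(mu/r) = 5361.0153 m/s
di = 42.58 deg = 0.7431612 rad
dV = 2*V*sin(di/2) = 2*5361.0153*sin(0.3715806)
dV = 3893.0472 m/s = 3.8930 km/s

3.8930 km/s


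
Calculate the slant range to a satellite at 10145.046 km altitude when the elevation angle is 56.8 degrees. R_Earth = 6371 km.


h = 10145.046 km, el = 56.8 deg
d = -R_E*sin(el) + sqrt((R_E*sin(el))^2 + 2*R_E*h + h^2)
d = -6371.0000*sin(0.991347) + sqrt((6371.0000*0.8367643)^2 + 2*6371.0000*10145.046 + 10145.046^2)
d = 10812.3932 km

10812.3932 km


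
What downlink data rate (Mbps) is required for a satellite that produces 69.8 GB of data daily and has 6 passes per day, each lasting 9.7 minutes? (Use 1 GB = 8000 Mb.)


total contact time = 6 * 9.7 * 60 = 3492.0000 s
data = 69.8 GB = 558400.0000 Mb
rate = 558400.0000 / 3492.0000 = 159.9084 Mbps

159.9084 Mbps


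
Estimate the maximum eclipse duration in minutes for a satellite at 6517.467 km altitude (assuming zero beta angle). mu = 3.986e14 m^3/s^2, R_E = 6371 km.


r = 12888.4670 km
T = 242.6956 min
Eclipse fraction = arcsin(R_E/r)/pi = arcsin(6371.0000/12888.4670)/pi
= arcsin(0.4943179)/pi = 0.1645821
Eclipse duration = 0.1645821 * 242.6956 = 39.9434 min

39.9434 minutes


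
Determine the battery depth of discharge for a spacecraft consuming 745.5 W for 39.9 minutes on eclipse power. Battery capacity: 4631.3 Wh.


E_used = P * t / 60 = 745.5 * 39.9 / 60 = 495.7575 Wh
DOD = E_used / E_total * 100 = 495.7575 / 4631.3 * 100
DOD = 10.7045 %

10.7045 %


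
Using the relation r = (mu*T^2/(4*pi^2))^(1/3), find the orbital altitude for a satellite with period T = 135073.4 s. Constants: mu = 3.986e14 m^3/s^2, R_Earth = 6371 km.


T = 135073.4 s
r = (mu*T^2/(4*pi^2))^(1/3) = (3.986e14 * 135073.4^2 / (4*pi^2))^(1/3)
r = 5.6899145e+07 m = 56899.1450 km
alt = r - R_E = 56899.1450 - 6371 = 50528.1450 km

50528.1450 km


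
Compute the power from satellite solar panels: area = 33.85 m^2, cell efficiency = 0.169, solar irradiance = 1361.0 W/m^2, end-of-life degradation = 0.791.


P = area * eta * S * degradation
P = 33.85 * 0.169 * 1361.0 * 0.791
P = 6158.5715 W

6158.5715 W


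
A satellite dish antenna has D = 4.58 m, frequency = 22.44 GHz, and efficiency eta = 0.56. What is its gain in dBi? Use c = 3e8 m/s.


lambda = c/f = 3e8 / 2.244e+10 = 0.01336898 m
G = eta*(pi*D/lambda)^2 = 0.56*(pi*4.58/0.01336898)^2
G = 648667.1789 (linear)
G = 10*log10(648667.1789) = 58.1202 dBi

58.1202 dBi


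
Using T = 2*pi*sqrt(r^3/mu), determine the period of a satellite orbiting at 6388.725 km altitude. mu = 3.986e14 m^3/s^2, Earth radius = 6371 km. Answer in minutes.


r = 12759.7250 km = 1.2759725e+07 m
T = 2*pi*sqrt(r^3/mu) = 2*pi*sqrt(2.0774183e+21 / 3.986e14)
T = 14344.0963 s = 239.0683 min

239.0683 minutes


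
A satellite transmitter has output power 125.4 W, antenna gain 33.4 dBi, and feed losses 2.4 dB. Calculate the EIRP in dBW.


Pt = 125.4 W = 20.9830 dBW
EIRP = Pt_dBW + Gt - losses = 20.9830 + 33.4 - 2.4 = 51.9830 dBW

51.9830 dBW


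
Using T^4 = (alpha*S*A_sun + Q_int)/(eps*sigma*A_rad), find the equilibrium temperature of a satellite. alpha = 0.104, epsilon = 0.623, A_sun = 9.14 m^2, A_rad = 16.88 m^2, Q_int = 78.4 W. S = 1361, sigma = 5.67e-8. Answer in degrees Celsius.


Numerator = alpha*S*A_sun + Q_int = 0.104*1361*9.14 + 78.4 = 1372.1122 W
Denominator = eps*sigma*A_rad = 0.623*5.67e-8*16.88 = 5.9627081e-07 W/K^4
T^4 = 2.301156e+09 K^4
T = 219.0214 K = -54.1286 C

-54.1286 degrees Celsius


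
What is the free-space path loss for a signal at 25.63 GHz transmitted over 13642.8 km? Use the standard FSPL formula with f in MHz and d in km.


f = 25.63 GHz = 25630.0000 MHz
d = 13642.8 km
FSPL = 32.44 + 20*log10(25630.0000) + 20*log10(13642.8)
FSPL = 32.44 + 88.1750 + 82.6981
FSPL = 203.3130 dB

203.3130 dB


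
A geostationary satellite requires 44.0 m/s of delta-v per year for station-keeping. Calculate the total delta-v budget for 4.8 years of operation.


dV = rate * years = 44.0 * 4.8
dV = 211.2000 m/s

211.2000 m/s


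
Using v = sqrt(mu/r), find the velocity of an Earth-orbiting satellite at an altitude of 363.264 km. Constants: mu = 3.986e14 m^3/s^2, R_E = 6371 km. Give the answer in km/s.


r = R_E + alt = 6371.0 + 363.264 = 6734.2640 km = 6.734264e+06 m
v = sqrt(mu/r) = sqrt(3.986e14 / 6.734264e+06) = 7693.4933 m/s = 7.6935 km/s

7.6935 km/s


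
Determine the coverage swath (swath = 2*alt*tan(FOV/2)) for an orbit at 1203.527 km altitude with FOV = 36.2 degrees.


FOV = 36.2 deg = 0.6318092 rad
swath = 2 * alt * tan(FOV/2) = 2 * 1203.527 * tan(0.3159046)
swath = 2 * 1203.527 * 0.3268504
swath = 786.7465 km

786.7465 km


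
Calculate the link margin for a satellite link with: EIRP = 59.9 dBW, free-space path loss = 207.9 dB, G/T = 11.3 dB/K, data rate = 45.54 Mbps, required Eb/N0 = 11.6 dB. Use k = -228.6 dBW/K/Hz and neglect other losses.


C/N0 = EIRP - FSPL + G/T - k = 59.9 - 207.9 + 11.3 - (-228.6)
C/N0 = 91.9000 dB-Hz
R_b = 45.54 Mbps = 4.554e+07 bps -> 10*log10(R_b) = 76.5839 dB-Hz
Eb/N0 = C/N0 - 10*log10(R_b) = 91.9000 - 76.5839 = 15.3161 dB
Margin = Eb/N0 - Eb/N0_req = 15.3161 - 11.6 = 3.7161 dB (link closes)

3.7161 dB


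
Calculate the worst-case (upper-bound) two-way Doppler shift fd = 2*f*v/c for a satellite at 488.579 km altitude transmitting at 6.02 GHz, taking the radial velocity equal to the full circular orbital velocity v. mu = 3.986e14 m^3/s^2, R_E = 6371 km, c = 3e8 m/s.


r = 6.859579e+06 m
v = sqrt(mu/r) = 7622.8946 m/s (worst-case radial velocity)
f = 6.02 GHz = 6.02e+09 Hz
fd = 2*f*v/c = 2*6.02e+09*7622.8946/3.0e+08
fd = 305932.1708 Hz

305932.1708 Hz


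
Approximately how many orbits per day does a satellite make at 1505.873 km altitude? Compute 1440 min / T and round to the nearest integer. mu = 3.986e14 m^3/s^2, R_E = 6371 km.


r = 7.876873e+06 m
T = 2*pi*sqrt(r^3/mu) = 6957.3201 s = 115.9553 min
revs/day = 1440 / 115.9553 = 12.4186
Rounded: 12 revolutions per day

12 revolutions per day


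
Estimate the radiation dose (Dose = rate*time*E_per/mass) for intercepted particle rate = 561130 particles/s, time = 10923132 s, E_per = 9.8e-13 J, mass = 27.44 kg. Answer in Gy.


Total energy deposited = rate * time * E_per
  = 561130 * 10923132 * 9.8e-13 = 6.0067 J
Dose = E_total / mass = 6.0067 / 27.44
Dose = 0.2189035 Gy

0.2189 Gy


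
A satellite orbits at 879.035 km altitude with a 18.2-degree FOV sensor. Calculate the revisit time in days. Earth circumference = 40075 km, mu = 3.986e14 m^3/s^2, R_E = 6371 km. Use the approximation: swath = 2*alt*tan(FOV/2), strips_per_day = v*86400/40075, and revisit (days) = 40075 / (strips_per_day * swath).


swath = 2*879.035*tan(0.158825) = 281.5972 km
v = sqrt(mu/r) = 7414.7856 m/s = 7.4148 km/s
strips/day = v*86400/40075 = 7.4148*86400/40075 = 15.9860
coverage/day = strips * swath = 15.9860 * 281.5972 = 4501.6023 km
revisit = 40075 / 4501.6023 = 8.9024 days

8.9024 days


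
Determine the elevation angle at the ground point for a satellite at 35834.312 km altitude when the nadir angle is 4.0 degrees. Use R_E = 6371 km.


r = R_E + alt = 42205.3120 km
Law of sines in the satellite / Earth-center / ground-point triangle:
  sin(nadir)/R_E = sin(90 + el)/r  =>  cos(el) = (r/R_E)*sin(nadir)
cos(el) = (42205.3120 / 6371.0000) * sin(4.0 deg) = 0.4621086
el = arccos(0.4621086) = 62.4767 deg
(Earth-central angle = 90 - nadir - el = 23.5233 deg)

62.4767 degrees


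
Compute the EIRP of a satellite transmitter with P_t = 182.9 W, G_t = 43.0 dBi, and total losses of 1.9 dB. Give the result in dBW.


Pt = 182.9 W = 22.6221 dBW
EIRP = Pt_dBW + Gt - losses = 22.6221 + 43.0 - 1.9 = 63.7221 dBW

63.7221 dBW


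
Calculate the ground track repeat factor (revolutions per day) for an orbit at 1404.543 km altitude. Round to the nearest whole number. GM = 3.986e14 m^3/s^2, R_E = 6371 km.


r = 7.775543e+06 m
T = 2*pi*sqrt(r^3/mu) = 6823.5018 s = 113.7250 min
revs/day = 1440 / 113.7250 = 12.6621
Rounded: 13 revolutions per day

13 revolutions per day


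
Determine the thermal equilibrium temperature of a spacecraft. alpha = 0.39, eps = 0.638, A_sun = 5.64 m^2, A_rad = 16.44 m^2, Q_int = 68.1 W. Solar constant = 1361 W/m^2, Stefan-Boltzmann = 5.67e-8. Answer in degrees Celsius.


Numerator = alpha*S*A_sun + Q_int = 0.39*1361*5.64 + 68.1 = 3061.7556 W
Denominator = eps*sigma*A_rad = 0.638*5.67e-8*16.44 = 5.9471042e-07 W/K^4
T^4 = 5.1483133e+09 K^4
T = 267.8652 K = -5.2848 C

-5.2848 degrees Celsius


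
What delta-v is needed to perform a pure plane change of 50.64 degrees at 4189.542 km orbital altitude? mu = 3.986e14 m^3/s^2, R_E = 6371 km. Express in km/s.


r = 10560.5420 km = 1.0560542e+07 m
V = sqrt(mu/r) = 6143.6369 m/s
di = 50.64 deg = 0.8838347 rad
dV = 2*V*sin(di/2) = 2*6143.6369*sin(0.4419174)
dV = 5254.9405 m/s = 5.2549 km/s

5.2549 km/s


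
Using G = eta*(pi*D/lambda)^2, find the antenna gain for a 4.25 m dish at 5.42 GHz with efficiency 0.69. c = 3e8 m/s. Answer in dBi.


lambda = c/f = 3e8 / 5.42e+09 = 0.05535055 m
G = eta*(pi*D/lambda)^2 = 0.69*(pi*4.25/0.05535055)^2
G = 40149.7421 (linear)
G = 10*log10(40149.7421) = 46.0368 dBi

46.0368 dBi


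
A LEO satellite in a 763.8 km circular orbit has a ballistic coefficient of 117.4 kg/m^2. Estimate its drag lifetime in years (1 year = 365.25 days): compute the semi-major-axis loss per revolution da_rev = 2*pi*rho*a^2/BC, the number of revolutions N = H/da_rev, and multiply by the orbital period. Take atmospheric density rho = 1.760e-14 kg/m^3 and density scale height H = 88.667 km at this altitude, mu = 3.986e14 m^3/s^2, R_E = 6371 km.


a = R_E + alt = 7134.8000 km = 7.1348e+06 m
da_rev = 2*pi*rho*a^2/BC = 2*pi*1.760e-14*(7.1348e+06)^2/117.4 = 0.0479499376 m per revolution
N = H/da_rev = 88667.0000 m / 0.0479499376 m = 1.8491578e+06 revolutions
P = 2*pi*sqrt(a^3/mu) = 5997.6888 s
lifetime = N*P = 1.8491578e+06 * 5997.6888 = 1.1090673e+10 s = 128364.2691 days
years = 128364.2691 / 365.25 = 351.4422 years

351.4422 years


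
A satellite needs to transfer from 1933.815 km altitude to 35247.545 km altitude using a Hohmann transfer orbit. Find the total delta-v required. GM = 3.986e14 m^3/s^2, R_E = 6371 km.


r1 = 8304.8150 km = 8.304815e+06 m
r2 = 41618.5450 km = 4.1618545e+07 m
dv1 = sqrt(mu/r1)*(sqrt(2*r2/(r1+r2)) - 1) = 2017.6823 m/s
dv2 = sqrt(mu/r2)*(1 - sqrt(2*r1/(r1+r2))) = 1309.6855 m/s
total dv = |dv1| + |dv2| = 2017.6823 + 1309.6855 = 3327.3678 m/s = 3.3274 km/s

3.3274 km/s


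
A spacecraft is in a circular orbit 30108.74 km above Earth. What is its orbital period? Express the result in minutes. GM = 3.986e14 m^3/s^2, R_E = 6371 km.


r = 36479.7400 km = 3.647974e+07 m
T = 2*pi*sqrt(r^3/mu) = 2*pi*sqrt(4.8546196e+22 / 3.986e14)
T = 69340.7960 s = 1155.6799 min

1155.6799 minutes


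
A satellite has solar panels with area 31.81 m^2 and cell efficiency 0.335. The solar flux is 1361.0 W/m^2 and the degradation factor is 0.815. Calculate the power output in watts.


P = area * eta * S * degradation
P = 31.81 * 0.335 * 1361.0 * 0.815
P = 11820.1833 W

11820.1833 W


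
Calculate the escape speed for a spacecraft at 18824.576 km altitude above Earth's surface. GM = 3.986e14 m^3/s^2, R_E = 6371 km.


r = 6371.0 + 18824.576 = 25195.5760 km = 2.5195576e+07 m
v_esc = sqrt(2*mu/r) = sqrt(2*3.986e14 / 2.5195576e+07)
v_esc = 5624.9867 m/s = 5.6250 km/s

5.6250 km/s


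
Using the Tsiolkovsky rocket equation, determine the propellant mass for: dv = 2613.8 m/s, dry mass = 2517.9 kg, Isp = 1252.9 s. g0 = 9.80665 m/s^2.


ve = Isp * g0 = 1252.9 * 9.80665 = 12286.751785 m/s
mass ratio = exp(dv/ve) = exp(2613.8/12286.751785) = 1.23705456
m_prop = m_dry * (mr - 1) = 2517.9 * (1.23705456 - 1)
m_prop = 596.8797 kg

596.8797 kg


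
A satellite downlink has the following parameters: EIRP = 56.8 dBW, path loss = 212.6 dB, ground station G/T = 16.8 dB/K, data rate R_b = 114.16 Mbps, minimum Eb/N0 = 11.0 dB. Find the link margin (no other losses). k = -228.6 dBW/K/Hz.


C/N0 = EIRP - FSPL + G/T - k = 56.8 - 212.6 + 16.8 - (-228.6)
C/N0 = 89.6000 dB-Hz
R_b = 114.16 Mbps = 1.1416e+08 bps -> 10*log10(R_b) = 80.5751 dB-Hz
Eb/N0 = C/N0 - 10*log10(R_b) = 89.6000 - 80.5751 = 9.0249 dB
Margin = Eb/N0 - Eb/N0_req = 9.0249 - 11.0 = -1.9751 dB (negative margin: link does not close)

-1.9751 dB


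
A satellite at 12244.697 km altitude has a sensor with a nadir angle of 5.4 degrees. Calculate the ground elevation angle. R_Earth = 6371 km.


r = R_E + alt = 18615.6970 km
Law of sines in the satellite / Earth-center / ground-point triangle:
  sin(nadir)/R_E = sin(90 + el)/r  =>  cos(el) = (r/R_E)*sin(nadir)
cos(el) = (18615.6970 / 6371.0000) * sin(5.4 deg) = 0.2749791
el = arccos(0.2749791) = 74.0392 deg
(Earth-central angle = 90 - nadir - el = 10.5608 deg)

74.0392 degrees


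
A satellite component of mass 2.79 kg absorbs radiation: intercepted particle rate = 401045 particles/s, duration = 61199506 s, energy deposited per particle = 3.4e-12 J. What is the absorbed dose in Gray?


Total energy deposited = rate * time * E_per
  = 401045 * 61199506 * 3.4e-12 = 83.4488 J
Dose = E_total / mass = 83.4488 / 2.79
Dose = 29.9100 Gy

29.9100 Gy


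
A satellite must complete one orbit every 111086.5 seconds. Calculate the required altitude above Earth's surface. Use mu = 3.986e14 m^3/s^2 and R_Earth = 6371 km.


T = 111086.5 s
r = (mu*T^2/(4*pi^2))^(1/3) = (3.986e14 * 111086.5^2 / (4*pi^2))^(1/3)
r = 4.9945923e+07 m = 49945.9228 km
alt = r - R_E = 49945.9228 - 6371 = 43574.9228 km

43574.9228 km


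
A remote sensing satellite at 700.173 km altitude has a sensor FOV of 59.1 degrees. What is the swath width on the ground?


FOV = 59.1 deg = 1.0315 rad
swath = 2 * alt * tan(FOV/2) = 2 * 700.173 * tan(0.5157448)
swath = 2 * 700.173 * 0.5669254
swath = 793.8916 km

793.8916 km


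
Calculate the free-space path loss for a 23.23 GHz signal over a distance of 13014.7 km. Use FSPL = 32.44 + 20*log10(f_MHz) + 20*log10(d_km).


f = 23.23 GHz = 23230.0000 MHz
d = 13014.7 km
FSPL = 32.44 + 20*log10(23230.0000) + 20*log10(13014.7)
FSPL = 32.44 + 87.3210 + 82.2887
FSPL = 202.0497 dB

202.0497 dB


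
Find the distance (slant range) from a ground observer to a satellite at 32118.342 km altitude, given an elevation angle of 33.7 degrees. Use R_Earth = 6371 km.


h = 32118.342 km, el = 33.7 deg
d = -R_E*sin(el) + sqrt((R_E*sin(el))^2 + 2*R_E*h + h^2)
d = -6371.0000*sin(0.588176) + sqrt((6371.0000*0.5548444)^2 + 2*6371.0000*32118.342 + 32118.342^2)
d = 34587.7228 km

34587.7228 km


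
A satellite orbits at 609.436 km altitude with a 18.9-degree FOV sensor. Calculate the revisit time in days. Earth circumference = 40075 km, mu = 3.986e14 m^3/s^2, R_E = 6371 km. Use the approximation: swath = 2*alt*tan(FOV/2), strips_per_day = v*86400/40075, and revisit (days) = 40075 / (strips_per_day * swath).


swath = 2*609.436*tan(0.1649336) = 202.8759 km
v = sqrt(mu/r) = 7556.6163 m/s = 7.5566 km/s
strips/day = v*86400/40075 = 7.5566*86400/40075 = 16.2917
coverage/day = strips * swath = 16.2917 * 202.8759 = 3305.2027 km
revisit = 40075 / 3305.2027 = 12.1248 days

12.1248 days


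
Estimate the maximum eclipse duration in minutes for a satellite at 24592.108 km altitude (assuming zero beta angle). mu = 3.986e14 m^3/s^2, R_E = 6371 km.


r = 30963.1080 km
T = 903.7052 min
Eclipse fraction = arcsin(R_E/r)/pi = arcsin(6371.0000/30963.1080)/pi
= arcsin(0.205761)/pi = 0.06596695
Eclipse duration = 0.06596695 * 903.7052 = 59.6147 min

59.6147 minutes


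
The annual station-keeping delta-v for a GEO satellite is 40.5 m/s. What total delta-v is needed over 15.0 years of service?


dV = rate * years = 40.5 * 15.0
dV = 607.5000 m/s

607.5000 m/s


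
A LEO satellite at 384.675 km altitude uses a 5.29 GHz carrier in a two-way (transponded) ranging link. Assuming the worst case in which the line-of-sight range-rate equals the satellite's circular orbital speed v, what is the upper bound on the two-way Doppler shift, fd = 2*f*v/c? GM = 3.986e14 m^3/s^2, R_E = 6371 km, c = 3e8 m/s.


r = 6.755675e+06 m
v = sqrt(mu/r) = 7681.2920 m/s (worst-case radial velocity)
f = 5.29 GHz = 5.29e+09 Hz
fd = 2*f*v/c = 2*5.29e+09*7681.2920/3.0e+08
fd = 270893.5633 Hz

270893.5633 Hz


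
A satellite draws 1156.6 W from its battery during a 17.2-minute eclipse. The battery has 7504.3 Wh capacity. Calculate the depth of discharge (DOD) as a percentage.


E_used = P * t / 60 = 1156.6 * 17.2 / 60 = 331.5587 Wh
DOD = E_used / E_total * 100 = 331.5587 / 7504.3 * 100
DOD = 4.4182 %

4.4182 %


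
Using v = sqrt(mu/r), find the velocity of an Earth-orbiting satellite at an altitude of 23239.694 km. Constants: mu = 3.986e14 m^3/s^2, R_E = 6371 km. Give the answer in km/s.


r = R_E + alt = 6371.0 + 23239.694 = 29610.6940 km = 2.9610694e+07 m
v = sqrt(mu/r) = sqrt(3.986e14 / 2.9610694e+07) = 3668.9716 m/s = 3.6690 km/s

3.6690 km/s


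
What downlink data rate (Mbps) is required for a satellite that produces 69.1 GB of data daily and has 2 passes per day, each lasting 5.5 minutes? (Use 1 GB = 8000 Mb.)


total contact time = 2 * 5.5 * 60 = 660.0000 s
data = 69.1 GB = 552800.0000 Mb
rate = 552800.0000 / 660.0000 = 837.5758 Mbps

837.5758 Mbps


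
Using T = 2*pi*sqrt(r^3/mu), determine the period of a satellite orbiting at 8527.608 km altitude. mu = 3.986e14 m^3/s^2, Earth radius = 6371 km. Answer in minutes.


r = 14898.6080 km = 1.4898608e+07 m
T = 2*pi*sqrt(r^3/mu) = 2*pi*sqrt(3.307022e+21 / 3.986e14)
T = 18097.9657 s = 301.6328 min

301.6328 minutes


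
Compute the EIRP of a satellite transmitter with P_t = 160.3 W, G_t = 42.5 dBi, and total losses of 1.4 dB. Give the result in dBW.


Pt = 160.3 W = 22.0493 dBW
EIRP = Pt_dBW + Gt - losses = 22.0493 + 42.5 - 1.4 = 63.1493 dBW

63.1493 dBW


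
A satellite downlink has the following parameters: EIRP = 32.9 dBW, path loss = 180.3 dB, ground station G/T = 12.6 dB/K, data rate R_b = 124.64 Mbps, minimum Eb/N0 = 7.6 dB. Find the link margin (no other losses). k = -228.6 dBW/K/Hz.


C/N0 = EIRP - FSPL + G/T - k = 32.9 - 180.3 + 12.6 - (-228.6)
C/N0 = 93.8000 dB-Hz
R_b = 124.64 Mbps = 1.2464e+08 bps -> 10*log10(R_b) = 80.9566 dB-Hz
Eb/N0 = C/N0 - 10*log10(R_b) = 93.8000 - 80.9566 = 12.8434 dB
Margin = Eb/N0 - Eb/N0_req = 12.8434 - 7.6 = 5.2434 dB (link closes)

5.2434 dB


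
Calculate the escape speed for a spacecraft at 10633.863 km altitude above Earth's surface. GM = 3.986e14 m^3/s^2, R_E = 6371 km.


r = 6371.0 + 10633.863 = 17004.8630 km = 1.7004863e+07 m
v_esc = sqrt(2*mu/r) = sqrt(2*3.986e14 / 1.7004863e+07)
v_esc = 6846.9487 m/s = 6.8469 km/s

6.8469 km/s


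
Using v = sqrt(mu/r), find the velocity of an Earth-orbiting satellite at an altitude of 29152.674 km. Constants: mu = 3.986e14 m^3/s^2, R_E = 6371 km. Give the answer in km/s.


r = R_E + alt = 6371.0 + 29152.674 = 35523.6740 km = 3.5523674e+07 m
v = sqrt(mu/r) = sqrt(3.986e14 / 3.5523674e+07) = 3349.7293 m/s = 3.3497 km/s

3.3497 km/s


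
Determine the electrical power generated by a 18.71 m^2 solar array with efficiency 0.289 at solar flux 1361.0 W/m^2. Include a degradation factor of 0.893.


P = area * eta * S * degradation
P = 18.71 * 0.289 * 1361.0 * 0.893
P = 6571.7527 W

6571.7527 W


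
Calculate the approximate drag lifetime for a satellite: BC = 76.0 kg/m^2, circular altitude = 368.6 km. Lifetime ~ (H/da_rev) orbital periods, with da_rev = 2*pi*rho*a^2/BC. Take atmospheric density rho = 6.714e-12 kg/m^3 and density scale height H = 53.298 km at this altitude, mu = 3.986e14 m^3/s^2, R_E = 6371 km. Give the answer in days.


a = R_E + alt = 6739.6000 km = 6.7396e+06 m
da_rev = 2*pi*rho*a^2/BC = 2*pi*6.714e-12*(6.7396e+06)^2/76.0 = 25.212497 m per revolution
N = H/da_rev = 53298.0000 m / 25.212497 m = 2113.9517 revolutions
P = 2*pi*sqrt(a^3/mu) = 5506.3321 s
lifetime = N*P = 2113.9517 * 5506.3321 = 1.164012e+07 s = 134.7236 days

134.7236 days


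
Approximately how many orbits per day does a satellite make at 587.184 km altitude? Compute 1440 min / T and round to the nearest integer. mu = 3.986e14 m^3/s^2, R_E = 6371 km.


r = 6.958184e+06 m
T = 2*pi*sqrt(r^3/mu) = 5776.3711 s = 96.2729 min
revs/day = 1440 / 96.2729 = 14.9575
Rounded: 15 revolutions per day

15 revolutions per day


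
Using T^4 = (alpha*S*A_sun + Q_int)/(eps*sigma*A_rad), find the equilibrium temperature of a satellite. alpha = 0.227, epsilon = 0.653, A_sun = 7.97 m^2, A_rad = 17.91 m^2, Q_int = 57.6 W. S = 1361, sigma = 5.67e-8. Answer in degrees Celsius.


Numerator = alpha*S*A_sun + Q_int = 0.227*1361*7.97 + 57.6 = 2519.9076 W
Denominator = eps*sigma*A_rad = 0.653*5.67e-8*17.91 = 6.6311954e-07 W/K^4
T^4 = 3.8000804e+09 K^4
T = 248.2837 K = -24.8663 C

-24.8663 degrees Celsius


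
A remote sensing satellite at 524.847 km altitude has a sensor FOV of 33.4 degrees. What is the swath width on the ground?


FOV = 33.4 deg = 0.58294 rad
swath = 2 * alt * tan(FOV/2) = 2 * 524.847 * tan(0.29147)
swath = 2 * 524.847 * 0.3000144
swath = 314.9233 km

314.9233 km


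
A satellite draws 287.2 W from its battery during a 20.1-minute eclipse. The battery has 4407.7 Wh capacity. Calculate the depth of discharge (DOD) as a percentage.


E_used = P * t / 60 = 287.2 * 20.1 / 60 = 96.2120 Wh
DOD = E_used / E_total * 100 = 96.2120 / 4407.7 * 100
DOD = 2.1828 %

2.1828 %


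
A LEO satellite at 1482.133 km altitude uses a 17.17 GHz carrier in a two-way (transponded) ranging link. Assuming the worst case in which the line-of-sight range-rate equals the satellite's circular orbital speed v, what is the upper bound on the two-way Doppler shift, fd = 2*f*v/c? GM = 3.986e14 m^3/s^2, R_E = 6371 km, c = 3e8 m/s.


r = 7.853133e+06 m
v = sqrt(mu/r) = 7124.3816 m/s (worst-case radial velocity)
f = 17.17 GHz = 1.717e+10 Hz
fd = 2*f*v/c = 2*1.717e+10*7124.3816/3.0e+08
fd = 815504.2091 Hz

815504.2091 Hz


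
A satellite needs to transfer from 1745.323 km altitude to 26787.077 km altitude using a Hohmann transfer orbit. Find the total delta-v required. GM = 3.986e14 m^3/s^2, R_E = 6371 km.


r1 = 8116.3230 km = 8.116323e+06 m
r2 = 33158.0770 km = 3.3158077e+07 m
dv1 = sqrt(mu/r1)*(sqrt(2*r2/(r1+r2)) - 1) = 1875.0539 m/s
dv2 = sqrt(mu/r2)*(1 - sqrt(2*r1/(r1+r2))) = 1292.8168 m/s
total dv = |dv1| + |dv2| = 1875.0539 + 1292.8168 = 3167.8707 m/s = 3.1679 km/s

3.1679 km/s


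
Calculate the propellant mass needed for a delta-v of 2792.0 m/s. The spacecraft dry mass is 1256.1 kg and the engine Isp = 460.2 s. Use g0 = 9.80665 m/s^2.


ve = Isp * g0 = 460.2 * 9.80665 = 4513.020330 m/s
mass ratio = exp(dv/ve) = exp(2792.0/4513.020330) = 1.85642840
m_prop = m_dry * (mr - 1) = 1256.1 * (1.85642840 - 1)
m_prop = 1075.7597 kg

1075.7597 kg


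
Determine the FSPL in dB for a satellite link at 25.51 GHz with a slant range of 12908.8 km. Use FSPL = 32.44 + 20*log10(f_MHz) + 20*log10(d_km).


f = 25.51 GHz = 25510.0000 MHz
d = 12908.8 km
FSPL = 32.44 + 20*log10(25510.0000) + 20*log10(12908.8)
FSPL = 32.44 + 88.1342 + 82.2177
FSPL = 202.7919 dB

202.7919 dB


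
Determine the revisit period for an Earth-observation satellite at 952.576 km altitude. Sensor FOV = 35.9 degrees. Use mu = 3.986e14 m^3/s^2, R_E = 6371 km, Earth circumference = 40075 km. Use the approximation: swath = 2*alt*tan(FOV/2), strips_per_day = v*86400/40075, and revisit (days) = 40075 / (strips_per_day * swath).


swath = 2*952.576*tan(0.3132866) = 617.1838 km
v = sqrt(mu/r) = 7377.4632 m/s = 7.3775 km/s
strips/day = v*86400/40075 = 7.3775*86400/40075 = 15.9055
coverage/day = strips * swath = 15.9055 * 617.1838 = 9816.6163 km
revisit = 40075 / 9816.6163 = 4.0824 days

4.0824 days


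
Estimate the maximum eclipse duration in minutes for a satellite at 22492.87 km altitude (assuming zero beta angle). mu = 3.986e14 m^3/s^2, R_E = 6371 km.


r = 28863.8700 km
T = 813.3769 min
Eclipse fraction = arcsin(R_E/r)/pi = arcsin(6371.0000/28863.8700)/pi
= arcsin(0.2207258)/pi = 0.07084258
Eclipse duration = 0.07084258 * 813.3769 = 57.6217 min

57.6217 minutes


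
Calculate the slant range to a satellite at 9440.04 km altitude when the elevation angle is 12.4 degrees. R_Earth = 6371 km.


h = 9440.04 km, el = 12.4 deg
d = -R_E*sin(el) + sqrt((R_E*sin(el))^2 + 2*R_E*h + h^2)
d = -6371.0000*sin(0.2164208) + sqrt((6371.0000*0.2147353)^2 + 2*6371.0000*9440.04 + 9440.04^2)
d = 13167.0850 km

13167.0850 km


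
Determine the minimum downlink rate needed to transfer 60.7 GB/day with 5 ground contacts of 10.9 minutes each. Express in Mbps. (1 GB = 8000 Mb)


total contact time = 5 * 10.9 * 60 = 3270.0000 s
data = 60.7 GB = 485600.0000 Mb
rate = 485600.0000 / 3270.0000 = 148.5015 Mbps

148.5015 Mbps


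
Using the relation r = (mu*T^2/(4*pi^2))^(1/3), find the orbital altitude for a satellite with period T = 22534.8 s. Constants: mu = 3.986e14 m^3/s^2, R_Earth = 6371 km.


T = 22534.8 s
r = (mu*T^2/(4*pi^2))^(1/3) = (3.986e14 * 22534.8^2 / (4*pi^2))^(1/3)
r = 1.7243615e+07 m = 17243.6153 km
alt = r - R_E = 17243.6153 - 6371 = 10872.6153 km

10872.6153 km


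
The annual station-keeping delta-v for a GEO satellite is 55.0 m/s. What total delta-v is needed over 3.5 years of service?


dV = rate * years = 55.0 * 3.5
dV = 192.5000 m/s

192.5000 m/s


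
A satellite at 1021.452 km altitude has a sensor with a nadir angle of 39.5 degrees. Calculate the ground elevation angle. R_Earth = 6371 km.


r = R_E + alt = 7392.4520 km
Law of sines in the satellite / Earth-center / ground-point triangle:
  sin(nadir)/R_E = sin(90 + el)/r  =>  cos(el) = (r/R_E)*sin(nadir)
cos(el) = (7392.4520 / 6371.0000) * sin(39.5 deg) = 0.7380596
el = arccos(0.7380596) = 42.4336 deg
(Earth-central angle = 90 - nadir - el = 8.0664 deg)

42.4336 degrees


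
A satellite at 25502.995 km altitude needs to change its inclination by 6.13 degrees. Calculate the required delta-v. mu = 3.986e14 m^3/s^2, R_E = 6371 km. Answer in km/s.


r = 31873.9950 km = 3.1873995e+07 m
V = sqrt(mu/r) = 3536.3106 m/s
di = 6.13 deg = 0.1069887 rad
dV = 2*V*sin(di/2) = 2*3536.3106*sin(0.05349434)
dV = 378.1648 m/s = 0.3781648 km/s

0.3782 km/s


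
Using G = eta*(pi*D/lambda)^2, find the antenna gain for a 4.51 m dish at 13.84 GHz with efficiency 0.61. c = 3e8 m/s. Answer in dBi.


lambda = c/f = 3e8 / 1.384e+10 = 0.0216763 m
G = eta*(pi*D/lambda)^2 = 0.61*(pi*4.51/0.0216763)^2
G = 260622.7572 (linear)
G = 10*log10(260622.7572) = 54.1601 dBi

54.1601 dBi


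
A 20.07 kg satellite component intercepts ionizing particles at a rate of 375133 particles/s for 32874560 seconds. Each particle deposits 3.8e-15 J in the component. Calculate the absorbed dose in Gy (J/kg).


Total energy deposited = rate * time * E_per
  = 375133 * 32874560 * 3.8e-15 = 0.04686286 J
Dose = E_total / mass = 0.04686286 / 20.07
Dose = 0.002334971 Gy

0.0023 Gy


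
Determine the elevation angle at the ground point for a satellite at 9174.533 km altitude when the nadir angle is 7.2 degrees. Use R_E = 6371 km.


r = R_E + alt = 15545.5330 km
Law of sines in the satellite / Earth-center / ground-point triangle:
  sin(nadir)/R_E = sin(90 + el)/r  =>  cos(el) = (r/R_E)*sin(nadir)
cos(el) = (15545.5330 / 6371.0000) * sin(7.2 deg) = 0.3058189
el = arccos(0.3058189) = 72.1926 deg
(Earth-central angle = 90 - nadir - el = 10.6074 deg)

72.1926 degrees


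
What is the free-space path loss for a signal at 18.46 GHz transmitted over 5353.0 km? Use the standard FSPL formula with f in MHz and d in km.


f = 18.46 GHz = 18460.0000 MHz
d = 5353.0 km
FSPL = 32.44 + 20*log10(18460.0000) + 20*log10(5353.0)
FSPL = 32.44 + 85.3246 + 74.5719
FSPL = 192.3366 dB

192.3366 dB


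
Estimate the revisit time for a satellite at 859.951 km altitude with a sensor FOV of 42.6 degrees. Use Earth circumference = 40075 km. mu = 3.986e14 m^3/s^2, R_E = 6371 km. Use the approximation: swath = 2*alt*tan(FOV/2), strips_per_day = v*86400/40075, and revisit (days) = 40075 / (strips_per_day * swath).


swath = 2*859.951*tan(0.3717551) = 670.5618 km
v = sqrt(mu/r) = 7424.5637 m/s = 7.4246 km/s
strips/day = v*86400/40075 = 7.4246*86400/40075 = 16.0070
coverage/day = strips * swath = 16.0070 * 670.5618 = 10733.7120 km
revisit = 40075 / 10733.7120 = 3.7336 days

3.7336 days


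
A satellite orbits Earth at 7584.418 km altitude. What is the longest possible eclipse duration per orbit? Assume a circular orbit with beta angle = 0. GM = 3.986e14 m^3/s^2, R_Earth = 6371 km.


r = 13955.4180 km
T = 273.4477 min
Eclipse fraction = arcsin(R_E/r)/pi = arcsin(6371.0000/13955.4180)/pi
= arcsin(0.4565252)/pi = 0.1509062
Eclipse duration = 0.1509062 * 273.4477 = 41.2649 min

41.2649 minutes


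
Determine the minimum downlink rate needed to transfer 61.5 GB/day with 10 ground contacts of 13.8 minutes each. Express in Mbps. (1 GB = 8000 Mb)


total contact time = 10 * 13.8 * 60 = 8280.0000 s
data = 61.5 GB = 492000.0000 Mb
rate = 492000.0000 / 8280.0000 = 59.4203 Mbps

59.4203 Mbps


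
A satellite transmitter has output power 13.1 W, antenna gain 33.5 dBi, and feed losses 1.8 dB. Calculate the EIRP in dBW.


Pt = 13.1 W = 11.1727 dBW
EIRP = Pt_dBW + Gt - losses = 11.1727 + 33.5 - 1.8 = 42.8727 dBW

42.8727 dBW


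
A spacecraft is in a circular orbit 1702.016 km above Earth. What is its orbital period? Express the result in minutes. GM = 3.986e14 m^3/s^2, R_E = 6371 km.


r = 8073.0160 km = 8.073016e+06 m
T = 2*pi*sqrt(r^3/mu) = 2*pi*sqrt(5.2614741e+20 / 3.986e14)
T = 7218.7989 s = 120.3133 min

120.3133 minutes


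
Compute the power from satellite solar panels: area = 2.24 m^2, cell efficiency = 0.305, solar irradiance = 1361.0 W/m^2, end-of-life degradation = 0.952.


P = area * eta * S * degradation
P = 2.24 * 0.305 * 1361.0 * 0.952
P = 885.2031 W

885.2031 W


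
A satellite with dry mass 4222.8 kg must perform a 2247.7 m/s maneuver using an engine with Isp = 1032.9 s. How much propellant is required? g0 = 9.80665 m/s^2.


ve = Isp * g0 = 1032.9 * 9.80665 = 10129.288785 m/s
mass ratio = exp(dv/ve) = exp(2247.7/10129.288785) = 1.24844786
m_prop = m_dry * (mr - 1) = 4222.8 * (1.24844786 - 1)
m_prop = 1049.1456 kg

1049.1456 kg


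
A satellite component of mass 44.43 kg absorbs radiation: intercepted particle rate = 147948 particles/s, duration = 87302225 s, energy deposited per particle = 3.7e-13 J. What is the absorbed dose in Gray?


Total energy deposited = rate * time * E_per
  = 147948 * 87302225 * 3.7e-13 = 4.7790 J
Dose = E_total / mass = 4.7790 / 44.43
Dose = 0.1075622 Gy

0.1076 Gy


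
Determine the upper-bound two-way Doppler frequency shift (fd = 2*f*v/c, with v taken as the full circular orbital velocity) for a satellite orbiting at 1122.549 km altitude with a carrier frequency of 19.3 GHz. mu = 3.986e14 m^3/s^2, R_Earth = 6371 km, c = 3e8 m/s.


r = 7.493549e+06 m
v = sqrt(mu/r) = 7293.3133 m/s (worst-case radial velocity)
f = 19.3 GHz = 1.93e+10 Hz
fd = 2*f*v/c = 2*1.93e+10*7293.3133/3.0e+08
fd = 938406.3143 Hz

938406.3143 Hz


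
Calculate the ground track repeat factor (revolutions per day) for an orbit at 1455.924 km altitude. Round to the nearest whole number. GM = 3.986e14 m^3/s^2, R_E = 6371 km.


r = 7.826924e+06 m
T = 2*pi*sqrt(r^3/mu) = 6891.2483 s = 114.8541 min
revs/day = 1440 / 114.8541 = 12.5376
Rounded: 13 revolutions per day

13 revolutions per day


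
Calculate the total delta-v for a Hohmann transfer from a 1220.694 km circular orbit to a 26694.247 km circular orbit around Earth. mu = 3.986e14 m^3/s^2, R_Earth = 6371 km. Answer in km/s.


r1 = 7591.6940 km = 7.591694e+06 m
r2 = 33065.2470 km = 3.3065247e+07 m
dv1 = sqrt(mu/r1)*(sqrt(2*r2/(r1+r2)) - 1) = 1995.2788 m/s
dv2 = sqrt(mu/r2)*(1 - sqrt(2*r1/(r1+r2))) = 1350.2472 m/s
total dv = |dv1| + |dv2| = 1995.2788 + 1350.2472 = 3345.5261 m/s = 3.3455 km/s

3.3455 km/s


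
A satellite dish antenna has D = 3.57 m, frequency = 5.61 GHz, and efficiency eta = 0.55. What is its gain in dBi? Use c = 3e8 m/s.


lambda = c/f = 3e8 / 5.61e+09 = 0.05347594 m
G = eta*(pi*D/lambda)^2 = 0.55*(pi*3.57/0.05347594)^2
G = 24192.5741 (linear)
G = 10*log10(24192.5741) = 43.8368 dBi

43.8368 dBi


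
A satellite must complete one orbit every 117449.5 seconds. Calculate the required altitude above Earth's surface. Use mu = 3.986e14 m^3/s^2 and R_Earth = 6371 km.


T = 117449.5 s
r = (mu*T^2/(4*pi^2))^(1/3) = (3.986e14 * 117449.5^2 / (4*pi^2))^(1/3)
r = 5.1835421e+07 m = 51835.4215 km
alt = r - R_E = 51835.4215 - 6371 = 45464.4215 km

45464.4215 km


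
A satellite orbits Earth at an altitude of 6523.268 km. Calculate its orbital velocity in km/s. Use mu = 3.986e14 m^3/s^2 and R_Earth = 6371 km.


r = R_E + alt = 6371.0 + 6523.268 = 12894.2680 km = 1.2894268e+07 m
v = sqrt(mu/r) = sqrt(3.986e14 / 1.2894268e+07) = 5559.9425 m/s = 5.5599 km/s

5.5599 km/s


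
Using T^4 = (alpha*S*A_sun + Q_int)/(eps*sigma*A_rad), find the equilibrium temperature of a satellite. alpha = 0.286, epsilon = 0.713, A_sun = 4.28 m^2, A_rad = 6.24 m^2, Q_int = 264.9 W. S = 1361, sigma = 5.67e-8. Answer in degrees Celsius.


Numerator = alpha*S*A_sun + Q_int = 0.286*1361*4.28 + 264.9 = 1930.8729 W
Denominator = eps*sigma*A_rad = 0.713*5.67e-8*6.24 = 2.522651e-07 W/K^4
T^4 = 7.6541418e+09 K^4
T = 295.7836 K = 22.6336 C

22.6336 degrees Celsius


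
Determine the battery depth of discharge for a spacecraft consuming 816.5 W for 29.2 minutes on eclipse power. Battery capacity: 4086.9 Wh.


E_used = P * t / 60 = 816.5 * 29.2 / 60 = 397.3633 Wh
DOD = E_used / E_total * 100 = 397.3633 / 4086.9 * 100
DOD = 9.7229 %

9.7229 %


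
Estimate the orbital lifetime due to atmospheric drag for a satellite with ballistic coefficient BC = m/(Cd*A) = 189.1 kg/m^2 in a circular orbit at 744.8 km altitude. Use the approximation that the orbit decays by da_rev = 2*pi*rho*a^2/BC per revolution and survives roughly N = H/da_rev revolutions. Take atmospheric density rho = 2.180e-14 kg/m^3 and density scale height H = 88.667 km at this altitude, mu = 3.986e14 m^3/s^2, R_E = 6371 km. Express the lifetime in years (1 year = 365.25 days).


a = R_E + alt = 7115.8000 km = 7.1158e+06 m
da_rev = 2*pi*rho*a^2/BC = 2*pi*2.180e-14*(7.1158e+06)^2/189.1 = 0.0366768728 m per revolution
N = H/da_rev = 88667.0000 m / 0.0366768728 m = 2.417518e+06 revolutions
P = 2*pi*sqrt(a^3/mu) = 5973.7469 s
lifetime = N*P = 2.417518e+06 * 5973.7469 = 1.4441641e+10 s = 167148.6193 days
years = 167148.6193 / 365.25 = 457.6280 years

457.6280 years


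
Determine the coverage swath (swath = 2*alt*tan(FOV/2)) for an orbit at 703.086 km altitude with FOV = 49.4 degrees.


FOV = 49.4 deg = 0.8621927 rad
swath = 2 * alt * tan(FOV/2) = 2 * 703.086 * tan(0.4310963)
swath = 2 * 703.086 * 0.4599486
swath = 646.7669 km

646.7669 km


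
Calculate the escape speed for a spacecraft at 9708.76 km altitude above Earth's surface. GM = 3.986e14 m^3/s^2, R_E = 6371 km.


r = 6371.0 + 9708.76 = 16079.7600 km = 1.607976e+07 m
v_esc = sqrt(2*mu/r) = sqrt(2*3.986e14 / 1.607976e+07)
v_esc = 7041.1543 m/s = 7.0412 km/s

7.0412 km/s


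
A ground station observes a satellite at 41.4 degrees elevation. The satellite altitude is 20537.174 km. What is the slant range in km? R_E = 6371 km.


h = 20537.174 km, el = 41.4 deg
d = -R_E*sin(el) + sqrt((R_E*sin(el))^2 + 2*R_E*h + h^2)
d = -6371.0000*sin(0.7225663) + sqrt((6371.0000*0.6613119)^2 + 2*6371.0000*20537.174 + 20537.174^2)
d = 22267.1785 km

22267.1785 km


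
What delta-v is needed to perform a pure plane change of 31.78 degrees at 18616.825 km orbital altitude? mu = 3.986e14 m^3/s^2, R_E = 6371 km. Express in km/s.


r = 24987.8250 km = 2.4987825e+07 m
V = sqrt(mu/r) = 3993.9665 m/s
di = 31.78 deg = 0.5546656 rad
dV = 2*V*sin(di/2) = 2*3993.9665*sin(0.2773328)
dV = 2187.0270 m/s = 2.1870 km/s

2.1870 km/s


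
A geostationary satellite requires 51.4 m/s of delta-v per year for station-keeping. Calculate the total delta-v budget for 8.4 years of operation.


dV = rate * years = 51.4 * 8.4
dV = 431.7600 m/s

431.7600 m/s


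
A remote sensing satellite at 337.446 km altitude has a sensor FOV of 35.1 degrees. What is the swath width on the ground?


FOV = 35.1 deg = 0.6126106 rad
swath = 2 * alt * tan(FOV/2) = 2 * 337.446 * tan(0.3063053)
swath = 2 * 337.446 * 0.3162585
swath = 213.4403 km

213.4403 km


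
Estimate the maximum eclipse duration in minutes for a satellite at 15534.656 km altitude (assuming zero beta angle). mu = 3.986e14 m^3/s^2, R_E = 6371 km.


r = 21905.6560 km
T = 537.7673 min
Eclipse fraction = arcsin(R_E/r)/pi = arcsin(6371.0000/21905.6560)/pi
= arcsin(0.2908381)/pi = 0.09393411
Eclipse duration = 0.09393411 * 537.7673 = 50.5147 min

50.5147 minutes


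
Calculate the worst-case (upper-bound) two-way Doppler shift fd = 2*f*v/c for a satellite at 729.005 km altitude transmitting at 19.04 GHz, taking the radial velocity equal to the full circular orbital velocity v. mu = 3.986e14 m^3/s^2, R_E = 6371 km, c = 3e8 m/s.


r = 7.100005e+06 m
v = sqrt(mu/r) = 7492.7168 m/s (worst-case radial velocity)
f = 19.04 GHz = 1.904e+10 Hz
fd = 2*f*v/c = 2*1.904e+10*7492.7168/3.0e+08
fd = 951075.5233 Hz

951075.5233 Hz


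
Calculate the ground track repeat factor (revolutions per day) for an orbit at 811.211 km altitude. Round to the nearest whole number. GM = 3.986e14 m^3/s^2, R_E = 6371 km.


r = 7.182211e+06 m
T = 2*pi*sqrt(r^3/mu) = 6057.5703 s = 100.9595 min
revs/day = 1440 / 100.9595 = 14.2631
Rounded: 14 revolutions per day

14 revolutions per day
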